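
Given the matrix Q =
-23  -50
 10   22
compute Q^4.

[[341, 650], [-130, -244]]

tr Q = -1 and det Q = -6, so the characteristic polynomial is λ² − (-1)λ + (-6) with roots -3 and 2.
Eigenvectors give P = [[5, -2], [-2, 1]] with P⁻¹ = [[1, 2], [2, 5]], and Q = P·diag(-3, 2)·P⁻¹.
Then Q^4 = P·diag(81, 16)·P⁻¹ = [[405, -32], [-162, 16]] · [[1, 2], [2, 5]] = [[341, 650], [-130, -244]].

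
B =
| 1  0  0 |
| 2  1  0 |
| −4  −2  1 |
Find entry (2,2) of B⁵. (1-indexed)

B = I + N where N = [[0, 0, 0], [2, 0, 0], [−4, −2, 0]] is strictly lower-triangular, so N³ = 0.
(I + N)⁵ = I + 5·N + 10·N² = [[1, 0, 0], [10, 1, 0], [−60, −10, 1]].

1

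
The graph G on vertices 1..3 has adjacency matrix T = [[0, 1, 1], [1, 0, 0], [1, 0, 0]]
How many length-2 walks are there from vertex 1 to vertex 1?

2

The number of length-2 walks from vertex 1 to vertex 1 is entry (1,1) of T^2, where T is the adjacency matrix.
T^2 = [[2, 0, 0], [0, 1, 1], [0, 1, 1]]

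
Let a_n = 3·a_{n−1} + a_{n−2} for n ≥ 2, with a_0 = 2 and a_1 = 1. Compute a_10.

68777

With companion matrix C = [[3, 1], [1, 0]], [a_n, a_{n−1}]ᵀ = C·[a_{n−1}, a_{n−2}]ᵀ, so [a_10, a_9]ᵀ = C⁹·[a_1, a_0]ᵀ.
C⁹ = [[42837, 12970], [12970, 3927]], giving [a_10, a_9]ᵀ = [[68777], [20824]].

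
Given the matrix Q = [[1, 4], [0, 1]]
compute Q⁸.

Q = I + N where N = [[0, 4], [0, 0]] is strictly upper-triangular, so N² = 0.
(I + N)⁸ = I + 8·N = [[1, 32], [0, 1]].

[[1, 32], [0, 1]]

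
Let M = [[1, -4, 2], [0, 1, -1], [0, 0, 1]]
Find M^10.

[[1, -40, 200], [0, 1, -10], [0, 0, 1]]

M = I + N where N = [[0, -4, 2], [0, 0, -1], [0, 0, 0]] is strictly upper-triangular, so N^3 = 0.
(I + N)^10 = I + 10·N + 45·N^2 = [[1, -40, 200], [0, 1, -10], [0, 0, 1]].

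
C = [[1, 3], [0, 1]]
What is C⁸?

[[1, 24], [0, 1]]

C = I + N where N = [[0, 3], [0, 0]] is strictly upper-triangular, so N² = 0.
(I + N)⁸ = I + 8·N = [[1, 24], [0, 1]].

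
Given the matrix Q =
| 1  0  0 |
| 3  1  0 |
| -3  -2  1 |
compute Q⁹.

Q = I + N where N = [[0, 0, 0], [3, 0, 0], [-3, -2, 0]] is strictly lower-triangular, so N³ = 0.
(I + N)⁹ = I + 9·N + 36·N² = [[1, 0, 0], [27, 1, 0], [-243, -18, 1]].

[[1, 0, 0], [27, 1, 0], [-243, -18, 1]]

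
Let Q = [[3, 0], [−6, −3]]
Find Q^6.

tr Q = 0 and det Q = −9, so the characteristic polynomial is λ² − (0)λ + (−9) with roots 3 and −3.
Eigenvectors give P = [[1, 0], [−1, 1]] with P⁻¹ = [[1, 0], [1, 1]], and Q = P·diag(3, −3)·P⁻¹.
Then Q^6 = P·diag(729, 729)·P⁻¹ = [[729, 0], [−729, 729]] · [[1, 0], [1, 1]] = [[729, 0], [0, 729]].

[[729, 0], [0, 729]]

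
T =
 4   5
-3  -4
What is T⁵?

[[4, 5], [-3, -4]]

T² = I (check: tr T = 0 and det T = -1), so T⁵ = T since 5 is odd.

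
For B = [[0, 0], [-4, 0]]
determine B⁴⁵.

[[0, 0], [0, 0]]

B is strictly triangular, hence nilpotent: B² = 0, so B⁴⁵ = 0.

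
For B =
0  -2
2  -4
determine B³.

[[16, -24], [24, -32]]

B² = [[-4, 8], [-8, 12]]
B³ = [[16, -24], [24, -32]]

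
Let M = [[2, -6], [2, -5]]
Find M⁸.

tr M = -3 and det M = 2, so the characteristic polynomial is λ² − (-3)λ + (2) with roots -2 and -1.
Eigenvectors give P = [[-3, 2], [-2, 1]] with P⁻¹ = [[1, -2], [2, -3]], and M = P·diag(-2, -1)·P⁻¹.
Then M⁸ = P·diag(256, 1)·P⁻¹ = [[-768, 2], [-512, 1]] · [[1, -2], [2, -3]] = [[-764, 1530], [-510, 1021]].

[[-764, 1530], [-510, 1021]]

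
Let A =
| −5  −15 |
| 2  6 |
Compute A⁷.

A² = A (a projection; rank 1, trace 1), so A⁷ = A.

[[−5, −15], [2, 6]]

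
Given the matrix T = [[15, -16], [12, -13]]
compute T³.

tr T = 2 and det T = -3, so the characteristic polynomial is λ² − (2)λ + (-3) with roots 3 and -1.
Eigenvectors give P = [[4, 1], [3, 1]] with P⁻¹ = [[1, -1], [-3, 4]], and T = P·diag(3, -1)·P⁻¹.
Then T³ = P·diag(27, -1)·P⁻¹ = [[108, -1], [81, -1]] · [[1, -1], [-3, 4]] = [[111, -112], [84, -85]].

[[111, -112], [84, -85]]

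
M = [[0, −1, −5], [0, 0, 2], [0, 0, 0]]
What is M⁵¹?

[[0, 0, 0], [0, 0, 0], [0, 0, 0]]

M is strictly triangular, hence nilpotent: M³ = 0, so M⁵¹ = 0.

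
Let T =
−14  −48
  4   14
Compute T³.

tr T = 0 and det T = −4, so the characteristic polynomial is λ² − (0)λ + (−4) with roots 2 and −2.
Eigenvectors give P = [[−3, 4], [1, −1]] with P⁻¹ = [[1, 4], [1, 3]], and T = P·diag(2, −2)·P⁻¹.
Then T³ = P·diag(8, −8)·P⁻¹ = [[−24, −32], [8, 8]] · [[1, 4], [1, 3]] = [[−56, −192], [16, 56]].

[[−56, −192], [16, 56]]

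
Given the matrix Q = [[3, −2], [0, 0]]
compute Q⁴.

[[81, −54], [0, 0]]

Q² = [[9, −6], [0, 0]]
Q³ = [[27, −18], [0, 0]]
Q⁴ = [[81, −54], [0, 0]]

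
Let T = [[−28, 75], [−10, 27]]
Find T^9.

[[−120658, 302925], [−40390, 101487]]

tr T = −1 and det T = −6, so the characteristic polynomial is λ² − (−1)λ + (−6) with roots 2 and −3.
Eigenvectors give P = [[−5, 3], [−2, 1]] with P⁻¹ = [[1, −3], [2, −5]], and T = P·diag(2, −3)·P⁻¹.
Then T^9 = P·diag(512, −19683)·P⁻¹ = [[−2560, −59049], [−1024, −19683]] · [[1, −3], [2, −5]] = [[−120658, 302925], [−40390, 101487]].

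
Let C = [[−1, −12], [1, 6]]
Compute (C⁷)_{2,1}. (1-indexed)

2059

tr C = 5 and det C = 6, so the characteristic polynomial is λ² − (5)λ + (6) with roots 3 and 2.
Eigenvectors give P = [[−3, 4], [1, −1]] with P⁻¹ = [[1, 4], [1, 3]], and C = P·diag(3, 2)·P⁻¹.
Then C⁷ = P·diag(2187, 128)·P⁻¹ = [[−6561, 512], [2187, −128]] · [[1, 4], [1, 3]] = [[−6049, −24708], [2059, 8364]].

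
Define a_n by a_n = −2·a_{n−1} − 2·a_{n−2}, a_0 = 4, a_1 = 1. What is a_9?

With companion matrix T = [[−2, −2], [1, 0]], [a_n, a_{n−1}]ᵀ = T·[a_{n−1}, a_{n−2}]ᵀ, so [a_9, a_8]ᵀ = T⁸·[a_1, a_0]ᵀ.
T⁸ = [[16, 0], [0, 16]], giving [a_9, a_8]ᵀ = [[16], [64]].

16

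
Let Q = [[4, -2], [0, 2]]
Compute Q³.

Q² = [[16, -12], [0, 4]]
Q³ = [[64, -56], [0, 8]]

[[64, -56], [0, 8]]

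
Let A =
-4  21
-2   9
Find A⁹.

[[-114514, 402591], [-38342, 134709]]

tr A = 5 and det A = 6, so the characteristic polynomial is λ² − (5)λ + (6) with roots 2 and 3.
Eigenvectors give P = [[7, 3], [2, 1]] with P⁻¹ = [[1, -3], [-2, 7]], and A = P·diag(2, 3)·P⁻¹.
Then A⁹ = P·diag(512, 19683)·P⁻¹ = [[3584, 59049], [1024, 19683]] · [[1, -3], [-2, 7]] = [[-114514, 402591], [-38342, 134709]].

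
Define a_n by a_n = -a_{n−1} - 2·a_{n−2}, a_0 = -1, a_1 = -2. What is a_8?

With companion matrix C = [[-1, -2], [1, 0]], [a_n, a_{n−1}]ᵀ = C·[a_{n−1}, a_{n−2}]ᵀ, so [a_8, a_7]ᵀ = C^7·[a_1, a_0]ᵀ.
C^7 = [[3, -14], [7, 10]], giving [a_8, a_7]ᵀ = [[8], [-24]].

8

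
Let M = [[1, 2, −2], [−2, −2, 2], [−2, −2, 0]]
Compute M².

[[1, 2, 2], [−2, −4, 0], [2, 0, 0]]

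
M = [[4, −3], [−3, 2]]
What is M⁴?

M² = [[25, −18], [−18, 13]]
M³ = [[154, −111], [−111, 80]]
M⁴ = [[949, −684], [−684, 493]]

[[949, −684], [−684, 493]]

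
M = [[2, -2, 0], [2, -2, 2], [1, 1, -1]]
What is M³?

[[-4, -4, 4], [2, -14, 10], [-1, 7, -13]]

M² = [[0, 0, -4], [2, 2, -6], [3, -5, 3]]
M³ = [[-4, -4, 4], [2, -14, 10], [-1, 7, -13]]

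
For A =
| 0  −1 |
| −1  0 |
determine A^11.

A² = I (check: tr A = 0 and det A = −1), so A^11 = A since 11 is odd.

[[0, −1], [−1, 0]]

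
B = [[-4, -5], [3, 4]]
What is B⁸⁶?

B² = I (check: tr B = 0 and det B = -1), so B⁸⁶ = I since 86 is even.

[[1, 0], [0, 1]]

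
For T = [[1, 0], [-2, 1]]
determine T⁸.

[[1, 0], [-16, 1]]

T = I + N where N = [[0, 0], [-2, 0]] is strictly lower-triangular, so N² = 0.
(I + N)⁸ = I + 8·N = [[1, 0], [-16, 1]].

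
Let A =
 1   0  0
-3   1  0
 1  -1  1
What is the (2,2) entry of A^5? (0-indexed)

1

A = I + N where N = [[0, 0, 0], [-3, 0, 0], [1, -1, 0]] is strictly lower-triangular, so N^3 = 0.
(I + N)^5 = I + 5·N + 10·N^2 = [[1, 0, 0], [-15, 1, 0], [35, -5, 1]].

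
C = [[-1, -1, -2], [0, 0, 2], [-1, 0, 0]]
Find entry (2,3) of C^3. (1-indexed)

C^2 = [[3, 1, 0], [-2, 0, 0], [1, 1, 2]]
C^3 = [[-3, -3, -4], [2, 2, 4], [-3, -1, 0]]

4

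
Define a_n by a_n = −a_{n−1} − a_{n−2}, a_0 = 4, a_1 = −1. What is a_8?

−3

With companion matrix B = [[−1, −1], [1, 0]], [a_n, a_{n−1}]ᵀ = B·[a_{n−1}, a_{n−2}]ᵀ, so [a_8, a_7]ᵀ = B^7·[a_1, a_0]ᵀ.
B^7 = [[−1, −1], [1, 0]], giving [a_8, a_7]ᵀ = [[−3], [−1]].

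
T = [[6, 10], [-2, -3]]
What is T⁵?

tr T = 3 and det T = 2, so the characteristic polynomial is λ² − (3)λ + (2) with roots 1 and 2.
Eigenvectors give P = [[-2, -5], [1, 2]] with P⁻¹ = [[2, 5], [-1, -2]], and T = P·diag(1, 2)·P⁻¹.
Then T⁵ = P·diag(1, 32)·P⁻¹ = [[-2, -160], [1, 64]] · [[2, 5], [-1, -2]] = [[156, 310], [-62, -123]].

[[156, 310], [-62, -123]]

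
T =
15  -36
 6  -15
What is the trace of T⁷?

tr T = 0 and det T = -9, so the characteristic polynomial is λ² − (0)λ + (-9) with roots 3 and -3.
Eigenvectors give P = [[3, -2], [1, -1]] with P⁻¹ = [[1, -2], [1, -3]], and T = P·diag(3, -3)·P⁻¹.
Then T⁷ = P·diag(2187, -2187)·P⁻¹ = [[6561, 4374], [2187, 2187]] · [[1, -2], [1, -3]] = [[10935, -26244], [4374, -10935]].

0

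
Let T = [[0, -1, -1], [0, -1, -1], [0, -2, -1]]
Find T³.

T² = [[0, 3, 2], [0, 3, 2], [0, 4, 3]]
T³ = [[0, -7, -5], [0, -7, -5], [0, -10, -7]]

[[0, -7, -5], [0, -7, -5], [0, -10, -7]]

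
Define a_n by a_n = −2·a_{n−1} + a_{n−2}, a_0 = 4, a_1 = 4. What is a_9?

With companion matrix A = [[−2, 1], [1, 0]], [a_n, a_{n−1}]ᵀ = A·[a_{n−1}, a_{n−2}]ᵀ, so [a_9, a_8]ᵀ = A⁸·[a_1, a_0]ᵀ.
A⁸ = [[985, −408], [−408, 169]], giving [a_9, a_8]ᵀ = [[2308], [−956]].

2308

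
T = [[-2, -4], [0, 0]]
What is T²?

[[4, 8], [0, 0]]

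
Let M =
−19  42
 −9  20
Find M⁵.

[[−199, 462], [−99, 230]]

tr M = 1 and det M = −2, so the characteristic polynomial is λ² − (1)λ + (−2) with roots −1 and 2.
Eigenvectors give P = [[7, 2], [3, 1]] with P⁻¹ = [[1, −2], [−3, 7]], and M = P·diag(−1, 2)·P⁻¹.
Then M⁵ = P·diag(−1, 32)·P⁻¹ = [[−7, 64], [−3, 32]] · [[1, −2], [−3, 7]] = [[−199, 462], [−99, 230]].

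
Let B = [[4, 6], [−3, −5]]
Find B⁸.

tr B = −1 and det B = −2, so the characteristic polynomial is λ² − (−1)λ + (−2) with roots 1 and −2.
Eigenvectors give P = [[2, −1], [−1, 1]] with P⁻¹ = [[1, 1], [1, 2]], and B = P·diag(1, −2)·P⁻¹.
Then B⁸ = P·diag(1, 256)·P⁻¹ = [[2, −256], [−1, 256]] · [[1, 1], [1, 2]] = [[−254, −510], [255, 511]].

[[−254, −510], [255, 511]]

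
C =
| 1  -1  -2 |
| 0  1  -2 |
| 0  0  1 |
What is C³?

C = I + N where N = [[0, -1, -2], [0, 0, -2], [0, 0, 0]] is strictly upper-triangular, so N³ = 0.
(I + N)³ = I + 3·N + 3·N² = [[1, -3, 0], [0, 1, -6], [0, 0, 1]].

[[1, -3, 0], [0, 1, -6], [0, 0, 1]]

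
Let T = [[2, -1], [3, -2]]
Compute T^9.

T² = I (check: tr T = 0 and det T = -1), so T^9 = T since 9 is odd.

[[2, -1], [3, -2]]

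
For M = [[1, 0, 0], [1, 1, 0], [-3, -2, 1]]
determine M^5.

[[1, 0, 0], [5, 1, 0], [-35, -10, 1]]

M = I + N where N = [[0, 0, 0], [1, 0, 0], [-3, -2, 0]] is strictly lower-triangular, so N^3 = 0.
(I + N)^5 = I + 5·N + 10·N^2 = [[1, 0, 0], [5, 1, 0], [-35, -10, 1]].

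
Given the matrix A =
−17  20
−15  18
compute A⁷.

[[−7073, 9260], [−6945, 9132]]

tr A = 1 and det A = −6, so the characteristic polynomial is λ² − (1)λ + (−6) with roots −2 and 3.
Eigenvectors give P = [[4, 1], [3, 1]] with P⁻¹ = [[1, −1], [−3, 4]], and A = P·diag(−2, 3)·P⁻¹.
Then A⁷ = P·diag(−128, 2187)·P⁻¹ = [[−512, 2187], [−384, 2187]] · [[1, −1], [−3, 4]] = [[−7073, 9260], [−6945, 9132]].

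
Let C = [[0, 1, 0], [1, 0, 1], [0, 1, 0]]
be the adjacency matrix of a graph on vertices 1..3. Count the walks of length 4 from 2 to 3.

The number of length-4 walks from vertex 2 to vertex 3 is entry (2,3) of C^4, where C is the adjacency matrix.
C^2 = [[1, 0, 1], [0, 2, 0], [1, 0, 1]]
C^3 = [[0, 2, 0], [2, 0, 2], [0, 2, 0]]
C^4 = [[2, 0, 2], [0, 4, 0], [2, 0, 2]]

0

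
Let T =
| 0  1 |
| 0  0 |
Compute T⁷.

[[0, 0], [0, 0]]

T is strictly triangular, hence nilpotent: T² = 0, so T⁷ = 0.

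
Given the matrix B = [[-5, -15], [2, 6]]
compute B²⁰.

B² = B (a projection; rank 1, trace 1), so B²⁰ = B.

[[-5, -15], [2, 6]]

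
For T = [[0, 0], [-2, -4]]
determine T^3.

[[0, 0], [-32, -64]]

T^2 = [[0, 0], [8, 16]]
T^3 = [[0, 0], [-32, -64]]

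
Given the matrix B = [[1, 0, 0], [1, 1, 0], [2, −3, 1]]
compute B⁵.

[[1, 0, 0], [5, 1, 0], [−20, −15, 1]]

B = I + N where N = [[0, 0, 0], [1, 0, 0], [2, −3, 0]] is strictly lower-triangular, so N³ = 0.
(I + N)⁵ = I + 5·N + 10·N² = [[1, 0, 0], [5, 1, 0], [−20, −15, 1]].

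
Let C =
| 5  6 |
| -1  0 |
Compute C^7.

tr C = 5 and det C = 6, so the characteristic polynomial is λ² − (5)λ + (6) with roots 2 and 3.
Eigenvectors give P = [[2, 3], [-1, -1]] with P⁻¹ = [[-1, -3], [1, 2]], and C = P·diag(2, 3)·P⁻¹.
Then C^7 = P·diag(128, 2187)·P⁻¹ = [[256, 6561], [-128, -2187]] · [[-1, -3], [1, 2]] = [[6305, 12354], [-2059, -3990]].

[[6305, 12354], [-2059, -3990]]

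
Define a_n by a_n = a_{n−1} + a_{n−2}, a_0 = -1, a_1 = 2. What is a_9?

47

With companion matrix C = [[1, 1], [1, 0]], [a_n, a_{n−1}]ᵀ = C·[a_{n−1}, a_{n−2}]ᵀ, so [a_9, a_8]ᵀ = C⁸·[a_1, a_0]ᵀ.
C⁸ = [[34, 21], [21, 13]], giving [a_9, a_8]ᵀ = [[47], [29]].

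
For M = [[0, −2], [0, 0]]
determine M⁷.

M is strictly triangular, hence nilpotent: M² = 0, so M⁷ = 0.

[[0, 0], [0, 0]]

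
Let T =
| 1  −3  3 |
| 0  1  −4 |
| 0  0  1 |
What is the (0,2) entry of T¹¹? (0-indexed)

693

T = I + N where N = [[0, −3, 3], [0, 0, −4], [0, 0, 0]] is strictly upper-triangular, so N³ = 0.
(I + N)¹¹ = I + 11·N + 55·N² = [[1, −33, 693], [0, 1, −44], [0, 0, 1]].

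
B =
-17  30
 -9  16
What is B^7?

[[-773, 1290], [-387, 646]]

tr B = -1 and det B = -2, so the characteristic polynomial is λ² − (-1)λ + (-2) with roots -2 and 1.
Eigenvectors give P = [[-2, 5], [-1, 3]] with P⁻¹ = [[-3, 5], [-1, 2]], and B = P·diag(-2, 1)·P⁻¹.
Then B^7 = P·diag(-128, 1)·P⁻¹ = [[256, 5], [128, 3]] · [[-3, 5], [-1, 2]] = [[-773, 1290], [-387, 646]].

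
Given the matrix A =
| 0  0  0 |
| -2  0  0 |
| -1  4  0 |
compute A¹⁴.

A is strictly triangular, hence nilpotent: A³ = 0, so A¹⁴ = 0.

[[0, 0, 0], [0, 0, 0], [0, 0, 0]]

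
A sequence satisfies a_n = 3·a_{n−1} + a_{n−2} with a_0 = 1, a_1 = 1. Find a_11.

184318

With companion matrix B = [[3, 1], [1, 0]], [a_n, a_{n−1}]ᵀ = B·[a_{n−1}, a_{n−2}]ᵀ, so [a_11, a_10]ᵀ = B¹⁰·[a_1, a_0]ᵀ.
B¹⁰ = [[141481, 42837], [42837, 12970]], giving [a_11, a_10]ᵀ = [[184318], [55807]].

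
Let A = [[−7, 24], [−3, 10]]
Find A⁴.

tr A = 3 and det A = 2, so the characteristic polynomial is λ² − (3)λ + (2) with roots 2 and 1.
Eigenvectors give P = [[−8, 3], [−3, 1]] with P⁻¹ = [[1, −3], [3, −8]], and A = P·diag(2, 1)·P⁻¹.
Then A⁴ = P·diag(16, 1)·P⁻¹ = [[−128, 3], [−48, 1]] · [[1, −3], [3, −8]] = [[−119, 360], [−45, 136]].

[[−119, 360], [−45, 136]]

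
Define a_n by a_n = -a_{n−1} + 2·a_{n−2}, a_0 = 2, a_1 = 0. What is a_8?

172

With companion matrix B = [[-1, 2], [1, 0]], [a_n, a_{n−1}]ᵀ = B·[a_{n−1}, a_{n−2}]ᵀ, so [a_8, a_7]ᵀ = B⁷·[a_1, a_0]ᵀ.
B⁷ = [[-85, 86], [43, -42]], giving [a_8, a_7]ᵀ = [[172], [-84]].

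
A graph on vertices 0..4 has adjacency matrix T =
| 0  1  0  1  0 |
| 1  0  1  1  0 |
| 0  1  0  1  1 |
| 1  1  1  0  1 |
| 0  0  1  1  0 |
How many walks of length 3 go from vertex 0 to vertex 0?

2

The number of length-3 walks from vertex 0 to vertex 0 is entry (0,0) of T^3, where T is the adjacency matrix.
T^2 = [[2, 1, 2, 1, 1], [1, 3, 1, 2, 2], [2, 1, 3, 2, 1], [1, 2, 2, 4, 1], [1, 2, 1, 1, 2]]
T^3 = [[2, 5, 3, 6, 3], [5, 4, 7, 7, 3], [3, 7, 4, 7, 5], [6, 7, 7, 6, 6], [3, 3, 5, 6, 2]]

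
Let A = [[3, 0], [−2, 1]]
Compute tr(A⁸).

tr A = 4 and det A = 3, so the characteristic polynomial is λ² − (4)λ + (3) with roots 1 and 3.
Eigenvectors give P = [[0, −1], [1, 1]] with P⁻¹ = [[1, 1], [−1, 0]], and A = P·diag(1, 3)·P⁻¹.
Then A⁸ = P·diag(1, 6561)·P⁻¹ = [[0, −6561], [1, 6561]] · [[1, 1], [−1, 0]] = [[6561, 0], [−6560, 1]].

6562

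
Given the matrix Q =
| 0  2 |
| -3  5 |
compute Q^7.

[[-3990, 4118], [-6177, 6305]]

tr Q = 5 and det Q = 6, so the characteristic polynomial is λ² − (5)λ + (6) with roots 2 and 3.
Eigenvectors give P = [[1, -2], [1, -3]] with P⁻¹ = [[3, -2], [1, -1]], and Q = P·diag(2, 3)·P⁻¹.
Then Q^7 = P·diag(128, 2187)·P⁻¹ = [[128, -4374], [128, -6561]] · [[3, -2], [1, -1]] = [[-3990, 4118], [-6177, 6305]].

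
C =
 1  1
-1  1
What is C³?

[[-2, 2], [-2, -2]]

C² = [[0, 2], [-2, 0]]
C³ = [[-2, 2], [-2, -2]]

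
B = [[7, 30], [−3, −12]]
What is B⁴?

[[−569, −1950], [195, 666]]

tr B = −5 and det B = 6, so the characteristic polynomial is λ² − (−5)λ + (6) with roots −3 and −2.
Eigenvectors give P = [[−3, 10], [1, −3]] with P⁻¹ = [[3, 10], [1, 3]], and B = P·diag(−3, −2)·P⁻¹.
Then B⁴ = P·diag(81, 16)·P⁻¹ = [[−243, 160], [81, −48]] · [[3, 10], [1, 3]] = [[−569, −1950], [195, 666]].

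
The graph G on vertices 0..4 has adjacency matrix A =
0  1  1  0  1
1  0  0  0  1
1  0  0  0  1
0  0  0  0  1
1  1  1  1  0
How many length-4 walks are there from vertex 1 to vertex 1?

The number of length-4 walks from vertex 1 to vertex 1 is entry (1,1) of A⁴, where A is the adjacency matrix.
A² = [[3, 1, 1, 1, 2], [1, 2, 2, 1, 1], [1, 2, 2, 1, 1], [1, 1, 1, 1, 0], [2, 1, 1, 0, 4]]
A³ = [[4, 5, 5, 2, 6], [5, 2, 2, 1, 6], [5, 2, 2, 1, 6], [2, 1, 1, 0, 4], [6, 6, 6, 4, 4]]
A⁴ = [[16, 10, 10, 6, 16], [10, 11, 11, 6, 10], [10, 11, 11, 6, 10], [6, 6, 6, 4, 4], [16, 10, 10, 4, 22]]

11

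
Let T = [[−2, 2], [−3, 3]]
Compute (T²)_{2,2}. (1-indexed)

3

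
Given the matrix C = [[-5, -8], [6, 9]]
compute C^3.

[[-77, -104], [78, 105]]

tr C = 4 and det C = 3, so the characteristic polynomial is λ² − (4)λ + (3) with roots 3 and 1.
Eigenvectors give P = [[-1, 4], [1, -3]] with P⁻¹ = [[3, 4], [1, 1]], and C = P·diag(3, 1)·P⁻¹.
Then C^3 = P·diag(27, 1)·P⁻¹ = [[-27, 4], [27, -3]] · [[3, 4], [1, 1]] = [[-77, -104], [78, 105]].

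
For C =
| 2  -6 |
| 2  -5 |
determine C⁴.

tr C = -3 and det C = 2, so the characteristic polynomial is λ² − (-3)λ + (2) with roots -2 and -1.
Eigenvectors give P = [[-3, -2], [-2, -1]] with P⁻¹ = [[1, -2], [-2, 3]], and C = P·diag(-2, -1)·P⁻¹.
Then C⁴ = P·diag(16, 1)·P⁻¹ = [[-48, -2], [-32, -1]] · [[1, -2], [-2, 3]] = [[-44, 90], [-30, 61]].

[[-44, 90], [-30, 61]]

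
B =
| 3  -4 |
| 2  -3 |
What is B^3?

[[3, -4], [2, -3]]

B² = I (check: tr B = 0 and det B = -1), so B^3 = B since 3 is odd.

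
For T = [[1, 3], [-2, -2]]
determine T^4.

[[19, 21], [-14, -2]]

T^2 = [[-5, -3], [2, -2]]
T^3 = [[1, -9], [6, 10]]
T^4 = [[19, 21], [-14, -2]]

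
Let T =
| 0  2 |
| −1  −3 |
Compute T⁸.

[[−254, −510], [255, 511]]

tr T = −3 and det T = 2, so the characteristic polynomial is λ² − (−3)λ + (2) with roots −2 and −1.
Eigenvectors give P = [[1, −2], [−1, 1]] with P⁻¹ = [[−1, −2], [−1, −1]], and T = P·diag(−2, −1)·P⁻¹.
Then T⁸ = P·diag(256, 1)·P⁻¹ = [[256, −2], [−256, 1]] · [[−1, −2], [−1, −1]] = [[−254, −510], [255, 511]].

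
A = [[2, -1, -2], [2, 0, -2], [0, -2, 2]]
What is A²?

[[2, 2, -6], [4, 2, -8], [-4, -4, 8]]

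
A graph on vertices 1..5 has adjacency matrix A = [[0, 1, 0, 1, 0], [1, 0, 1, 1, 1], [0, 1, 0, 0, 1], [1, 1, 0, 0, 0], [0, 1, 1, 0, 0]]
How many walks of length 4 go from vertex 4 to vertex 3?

7

The number of length-4 walks from vertex 4 to vertex 3 is entry (4,3) of A^4, where A is the adjacency matrix.
A^2 = [[2, 1, 1, 1, 1], [1, 4, 1, 1, 1], [1, 1, 2, 1, 1], [1, 1, 1, 2, 1], [1, 1, 1, 1, 2]]
A^3 = [[2, 5, 2, 3, 2], [5, 4, 5, 5, 5], [2, 5, 2, 2, 3], [3, 5, 2, 2, 2], [2, 5, 3, 2, 2]]
A^4 = [[8, 9, 7, 7, 7], [9, 20, 9, 9, 9], [7, 9, 8, 7, 7], [7, 9, 7, 8, 7], [7, 9, 7, 7, 8]]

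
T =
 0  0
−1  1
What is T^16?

T² = T (a projection; rank 1, trace 1), so T^16 = T.

[[0, 0], [−1, 1]]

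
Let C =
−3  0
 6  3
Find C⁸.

tr C = 0 and det C = −9, so the characteristic polynomial is λ² − (0)λ + (−9) with roots −3 and 3.
Eigenvectors give P = [[−1, 0], [1, 1]] with P⁻¹ = [[−1, 0], [1, 1]], and C = P·diag(−3, 3)·P⁻¹.
Then C⁸ = P·diag(6561, 6561)·P⁻¹ = [[−6561, 0], [6561, 6561]] · [[−1, 0], [1, 1]] = [[6561, 0], [0, 6561]].

[[6561, 0], [0, 6561]]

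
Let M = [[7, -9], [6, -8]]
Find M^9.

[[1027, -1539], [1026, -1538]]

tr M = -1 and det M = -2, so the characteristic polynomial is λ² − (-1)λ + (-2) with roots 1 and -2.
Eigenvectors give P = [[3, 1], [2, 1]] with P⁻¹ = [[1, -1], [-2, 3]], and M = P·diag(1, -2)·P⁻¹.
Then M^9 = P·diag(1, -512)·P⁻¹ = [[3, -512], [2, -512]] · [[1, -1], [-2, 3]] = [[1027, -1539], [1026, -1538]].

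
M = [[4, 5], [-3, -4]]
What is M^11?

[[4, 5], [-3, -4]]

M² = I (check: tr M = 0 and det M = -1), so M^11 = M since 11 is odd.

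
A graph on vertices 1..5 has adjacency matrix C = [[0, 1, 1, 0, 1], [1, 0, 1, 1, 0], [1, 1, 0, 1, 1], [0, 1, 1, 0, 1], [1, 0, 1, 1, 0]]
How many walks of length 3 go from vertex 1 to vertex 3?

The number of length-3 walks from vertex 1 to vertex 3 is entry (1,3) of C^3, where C is the adjacency matrix.
C^2 = [[3, 1, 2, 3, 1], [1, 3, 2, 1, 3], [2, 2, 4, 2, 2], [3, 1, 2, 3, 1], [1, 3, 2, 1, 3]]
C^3 = [[4, 8, 8, 4, 8], [8, 4, 8, 8, 4], [8, 8, 8, 8, 8], [4, 8, 8, 4, 8], [8, 4, 8, 8, 4]]

8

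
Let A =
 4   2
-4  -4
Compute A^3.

A^2 = [[8, 0], [0, 8]]
A^3 = [[32, 16], [-32, -32]]

[[32, 16], [-32, -32]]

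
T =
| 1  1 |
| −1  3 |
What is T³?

[[−4, 12], [−12, 20]]

T² = [[0, 4], [−4, 8]]
T³ = [[−4, 12], [−12, 20]]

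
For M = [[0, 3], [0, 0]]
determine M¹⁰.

M is strictly triangular, hence nilpotent: M² = 0, so M¹⁰ = 0.

[[0, 0], [0, 0]]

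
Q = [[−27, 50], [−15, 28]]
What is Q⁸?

[[−31269, 63050], [−18915, 38086]]

tr Q = 1 and det Q = −6, so the characteristic polynomial is λ² − (1)λ + (−6) with roots 3 and −2.
Eigenvectors give P = [[5, −2], [3, −1]] with P⁻¹ = [[−1, 2], [−3, 5]], and Q = P·diag(3, −2)·P⁻¹.
Then Q⁸ = P·diag(6561, 256)·P⁻¹ = [[32805, −512], [19683, −256]] · [[−1, 2], [−3, 5]] = [[−31269, 63050], [−18915, 38086]].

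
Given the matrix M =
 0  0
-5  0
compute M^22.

[[0, 0], [0, 0]]

M is strictly triangular, hence nilpotent: M^2 = 0, so M^22 = 0.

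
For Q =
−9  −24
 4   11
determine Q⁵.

tr Q = 2 and det Q = −3, so the characteristic polynomial is λ² − (2)λ + (−3) with roots 3 and −1.
Eigenvectors give P = [[−2, −3], [1, 1]] with P⁻¹ = [[1, 3], [−1, −2]], and Q = P·diag(3, −1)·P⁻¹.
Then Q⁵ = P·diag(243, −1)·P⁻¹ = [[−486, 3], [243, −1]] · [[1, 3], [−1, −2]] = [[−489, −1464], [244, 731]].

[[−489, −1464], [244, 731]]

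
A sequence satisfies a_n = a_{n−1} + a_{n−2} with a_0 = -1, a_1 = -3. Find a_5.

With companion matrix B = [[1, 1], [1, 0]], [a_n, a_{n−1}]ᵀ = B·[a_{n−1}, a_{n−2}]ᵀ, so [a_5, a_4]ᵀ = B⁴·[a_1, a_0]ᵀ.
B⁴ = [[5, 3], [3, 2]], giving [a_5, a_4]ᵀ = [[-18], [-11]].

-18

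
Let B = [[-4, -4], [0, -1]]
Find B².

[[16, 20], [0, 1]]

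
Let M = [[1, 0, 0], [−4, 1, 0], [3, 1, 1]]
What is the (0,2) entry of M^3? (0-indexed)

0

M = I + N where N = [[0, 0, 0], [−4, 0, 0], [3, 1, 0]] is strictly lower-triangular, so N^3 = 0.
(I + N)^3 = I + 3·N + 3·N^2 = [[1, 0, 0], [−12, 1, 0], [−3, 3, 1]].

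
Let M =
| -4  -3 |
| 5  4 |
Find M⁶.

[[1, 0], [0, 1]]

M² = I (check: tr M = 0 and det M = -1), so M⁶ = I since 6 is even.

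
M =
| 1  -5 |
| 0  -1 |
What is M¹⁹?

M² = I (check: tr M = 0 and det M = -1), so M¹⁹ = M since 19 is odd.

[[1, -5], [0, -1]]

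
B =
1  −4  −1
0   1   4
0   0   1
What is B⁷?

[[1, −28, −343], [0, 1, 28], [0, 0, 1]]

B = I + N where N = [[0, −4, −1], [0, 0, 4], [0, 0, 0]] is strictly upper-triangular, so N³ = 0.
(I + N)⁷ = I + 7·N + 21·N² = [[1, −28, −343], [0, 1, 28], [0, 0, 1]].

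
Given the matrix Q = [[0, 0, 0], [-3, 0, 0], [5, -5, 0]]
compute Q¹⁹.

[[0, 0, 0], [0, 0, 0], [0, 0, 0]]

Q is strictly triangular, hence nilpotent: Q³ = 0, so Q¹⁹ = 0.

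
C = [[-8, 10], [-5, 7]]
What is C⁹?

tr C = -1 and det C = -6, so the characteristic polynomial is λ² − (-1)λ + (-6) with roots 2 and -3.
Eigenvectors give P = [[1, 2], [1, 1]] with P⁻¹ = [[-1, 2], [1, -1]], and C = P·diag(2, -3)·P⁻¹.
Then C⁹ = P·diag(512, -19683)·P⁻¹ = [[512, -39366], [512, -19683]] · [[-1, 2], [1, -1]] = [[-39878, 40390], [-20195, 20707]].

[[-39878, 40390], [-20195, 20707]]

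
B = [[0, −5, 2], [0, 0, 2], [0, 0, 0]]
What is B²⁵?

[[0, 0, 0], [0, 0, 0], [0, 0, 0]]

B is strictly triangular, hence nilpotent: B³ = 0, so B²⁵ = 0.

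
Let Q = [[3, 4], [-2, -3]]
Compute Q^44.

[[1, 0], [0, 1]]

Q² = I (check: tr Q = 0 and det Q = -1), so Q^44 = I since 44 is even.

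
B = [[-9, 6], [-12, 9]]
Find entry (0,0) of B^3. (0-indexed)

-81

tr B = 0 and det B = -9, so the characteristic polynomial is λ² − (0)λ + (-9) with roots -3 and 3.
Eigenvectors give P = [[-1, 1], [-1, 2]] with P⁻¹ = [[-2, 1], [-1, 1]], and B = P·diag(-3, 3)·P⁻¹.
Then B^3 = P·diag(-27, 27)·P⁻¹ = [[27, 27], [27, 54]] · [[-2, 1], [-1, 1]] = [[-81, 54], [-108, 81]].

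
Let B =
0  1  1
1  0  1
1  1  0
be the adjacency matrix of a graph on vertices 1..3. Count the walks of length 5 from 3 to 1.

11

The number of length-5 walks from vertex 3 to vertex 1 is entry (3,1) of B^5, where B is the adjacency matrix.
B^2 = [[2, 1, 1], [1, 2, 1], [1, 1, 2]]
B^3 = [[2, 3, 3], [3, 2, 3], [3, 3, 2]]
B^4 = [[6, 5, 5], [5, 6, 5], [5, 5, 6]]
B^5 = [[10, 11, 11], [11, 10, 11], [11, 11, 10]]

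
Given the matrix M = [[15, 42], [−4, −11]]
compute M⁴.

[[561, 1680], [−160, −479]]

tr M = 4 and det M = 3, so the characteristic polynomial is λ² − (4)λ + (3) with roots 3 and 1.
Eigenvectors give P = [[−7, 3], [2, −1]] with P⁻¹ = [[−1, −3], [−2, −7]], and M = P·diag(3, 1)·P⁻¹.
Then M⁴ = P·diag(81, 1)·P⁻¹ = [[−567, 3], [162, −1]] · [[−1, −3], [−2, −7]] = [[561, 1680], [−160, −479]].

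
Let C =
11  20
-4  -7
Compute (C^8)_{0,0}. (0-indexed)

32801

tr C = 4 and det C = 3, so the characteristic polynomial is λ² − (4)λ + (3) with roots 3 and 1.
Eigenvectors give P = [[5, -2], [-2, 1]] with P⁻¹ = [[1, 2], [2, 5]], and C = P·diag(3, 1)·P⁻¹.
Then C^8 = P·diag(6561, 1)·P⁻¹ = [[32805, -2], [-13122, 1]] · [[1, 2], [2, 5]] = [[32801, 65600], [-13120, -26239]].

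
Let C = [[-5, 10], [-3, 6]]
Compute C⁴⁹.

C² = C (a projection; rank 1, trace 1), so C⁴⁹ = C.

[[-5, 10], [-3, 6]]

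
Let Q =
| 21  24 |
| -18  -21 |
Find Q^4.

[[81, 0], [0, 81]]

tr Q = 0 and det Q = -9, so the characteristic polynomial is λ² − (0)λ + (-9) with roots -3 and 3.
Eigenvectors give P = [[1, 4], [-1, -3]] with P⁻¹ = [[-3, -4], [1, 1]], and Q = P·diag(-3, 3)·P⁻¹.
Then Q^4 = P·diag(81, 81)·P⁻¹ = [[81, 324], [-81, -243]] · [[-3, -4], [1, 1]] = [[81, 0], [0, 81]].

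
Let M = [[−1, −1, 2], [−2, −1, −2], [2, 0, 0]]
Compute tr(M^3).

−14

M^2 = [[7, 2, 0], [0, 3, −2], [−2, −2, 4]]
M^3 = [[−11, −9, 10], [−10, −3, −6], [14, 4, 0]]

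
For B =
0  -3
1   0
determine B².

[[-3, 0], [0, -3]]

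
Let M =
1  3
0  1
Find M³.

M = I + N where N = [[0, 3], [0, 0]] is strictly upper-triangular, so N² = 0.
(I + N)³ = I + 3·N = [[1, 9], [0, 1]].

[[1, 9], [0, 1]]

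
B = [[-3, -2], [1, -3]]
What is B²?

[[7, 12], [-6, 7]]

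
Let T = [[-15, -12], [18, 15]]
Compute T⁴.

[[81, 0], [0, 81]]

tr T = 0 and det T = -9, so the characteristic polynomial is λ² − (0)λ + (-9) with roots 3 and -3.
Eigenvectors give P = [[-2, -1], [3, 1]] with P⁻¹ = [[1, 1], [-3, -2]], and T = P·diag(3, -3)·P⁻¹.
Then T⁴ = P·diag(81, 81)·P⁻¹ = [[-162, -81], [243, 81]] · [[1, 1], [-3, -2]] = [[81, 0], [0, 81]].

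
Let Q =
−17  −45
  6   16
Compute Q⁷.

tr Q = −1 and det Q = −2, so the characteristic polynomial is λ² − (−1)λ + (−2) with roots 1 and −2.
Eigenvectors give P = [[5, 3], [−2, −1]] with P⁻¹ = [[−1, −3], [2, 5]], and Q = P·diag(1, −2)·P⁻¹.
Then Q⁷ = P·diag(1, −128)·P⁻¹ = [[5, −384], [−2, 128]] · [[−1, −3], [2, 5]] = [[−773, −1935], [258, 646]].

[[−773, −1935], [258, 646]]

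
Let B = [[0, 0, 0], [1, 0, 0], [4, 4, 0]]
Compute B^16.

[[0, 0, 0], [0, 0, 0], [0, 0, 0]]

B is strictly triangular, hence nilpotent: B^3 = 0, so B^16 = 0.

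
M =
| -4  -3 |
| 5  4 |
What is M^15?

[[-4, -3], [5, 4]]

M² = I (check: tr M = 0 and det M = -1), so M^15 = M since 15 is odd.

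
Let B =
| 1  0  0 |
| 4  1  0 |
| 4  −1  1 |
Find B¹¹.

B = I + N where N = [[0, 0, 0], [4, 0, 0], [4, −1, 0]] is strictly lower-triangular, so N³ = 0.
(I + N)¹¹ = I + 11·N + 55·N² = [[1, 0, 0], [44, 1, 0], [−176, −11, 1]].

[[1, 0, 0], [44, 1, 0], [−176, −11, 1]]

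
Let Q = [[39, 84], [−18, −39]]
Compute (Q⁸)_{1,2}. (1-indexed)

0

tr Q = 0 and det Q = −9, so the characteristic polynomial is λ² − (0)λ + (−9) with roots −3 and 3.
Eigenvectors give P = [[−2, −7], [1, 3]] with P⁻¹ = [[3, 7], [−1, −2]], and Q = P·diag(−3, 3)·P⁻¹.
Then Q⁸ = P·diag(6561, 6561)·P⁻¹ = [[−13122, −45927], [6561, 19683]] · [[3, 7], [−1, −2]] = [[6561, 0], [0, 6561]].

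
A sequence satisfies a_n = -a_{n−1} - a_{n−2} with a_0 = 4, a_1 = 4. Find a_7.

4

With companion matrix A = [[-1, -1], [1, 0]], [a_n, a_{n−1}]ᵀ = A·[a_{n−1}, a_{n−2}]ᵀ, so [a_7, a_6]ᵀ = A⁶·[a_1, a_0]ᵀ.
A⁶ = [[1, 0], [0, 1]], giving [a_7, a_6]ᵀ = [[4], [4]].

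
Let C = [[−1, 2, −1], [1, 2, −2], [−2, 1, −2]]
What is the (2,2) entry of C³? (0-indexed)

−7

C² = [[5, 1, −1], [5, 4, −1], [7, −4, 4]]
C³ = [[−2, 11, −5], [1, 17, −11], [−19, 10, −7]]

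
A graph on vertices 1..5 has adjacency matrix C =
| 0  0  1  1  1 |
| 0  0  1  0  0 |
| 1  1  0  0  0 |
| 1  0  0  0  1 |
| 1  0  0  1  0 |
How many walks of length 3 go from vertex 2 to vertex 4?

1

The number of length-3 walks from vertex 2 to vertex 4 is entry (2,4) of C³, where C is the adjacency matrix.
C² = [[3, 1, 0, 1, 1], [1, 1, 0, 0, 0], [0, 0, 2, 1, 1], [1, 0, 1, 2, 1], [1, 0, 1, 1, 2]]
C³ = [[2, 0, 4, 4, 4], [0, 0, 2, 1, 1], [4, 2, 0, 1, 1], [4, 1, 1, 2, 3], [4, 1, 1, 3, 2]]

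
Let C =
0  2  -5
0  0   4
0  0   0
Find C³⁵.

C is strictly triangular, hence nilpotent: C³ = 0, so C³⁵ = 0.

[[0, 0, 0], [0, 0, 0], [0, 0, 0]]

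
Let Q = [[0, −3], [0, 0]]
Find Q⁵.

Q is strictly triangular, hence nilpotent: Q² = 0, so Q⁵ = 0.

[[0, 0], [0, 0]]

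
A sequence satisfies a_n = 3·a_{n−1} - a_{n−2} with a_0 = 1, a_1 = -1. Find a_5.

With companion matrix T = [[3, -1], [1, 0]], [a_n, a_{n−1}]ᵀ = T·[a_{n−1}, a_{n−2}]ᵀ, so [a_5, a_4]ᵀ = T⁴·[a_1, a_0]ᵀ.
T⁴ = [[55, -21], [21, -8]], giving [a_5, a_4]ᵀ = [[-76], [-29]].

-76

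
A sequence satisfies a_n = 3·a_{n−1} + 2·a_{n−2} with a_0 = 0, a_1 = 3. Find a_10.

With companion matrix B = [[3, 2], [1, 0]], [a_n, a_{n−1}]ᵀ = B·[a_{n−1}, a_{n−2}]ᵀ, so [a_10, a_9]ᵀ = B^9·[a_1, a_0]ᵀ.
B^9 = [[79647, 44726], [22363, 12558]], giving [a_10, a_9]ᵀ = [[238941], [67089]].

238941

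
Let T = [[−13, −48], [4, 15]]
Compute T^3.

tr T = 2 and det T = −3, so the characteristic polynomial is λ² − (2)λ + (−3) with roots −1 and 3.
Eigenvectors give P = [[4, −3], [−1, 1]] with P⁻¹ = [[1, 3], [1, 4]], and T = P·diag(−1, 3)·P⁻¹.
Then T^3 = P·diag(−1, 27)·P⁻¹ = [[−4, −81], [1, 27]] · [[1, 3], [1, 4]] = [[−85, −336], [28, 111]].

[[−85, −336], [28, 111]]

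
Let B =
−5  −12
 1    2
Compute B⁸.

[[1021, 3060], [−255, −764]]

tr B = −3 and det B = 2, so the characteristic polynomial is λ² − (−3)λ + (2) with roots −2 and −1.
Eigenvectors give P = [[−4, 3], [1, −1]] with P⁻¹ = [[−1, −3], [−1, −4]], and B = P·diag(−2, −1)·P⁻¹.
Then B⁸ = P·diag(256, 1)·P⁻¹ = [[−1024, 3], [256, −1]] · [[−1, −3], [−1, −4]] = [[1021, 3060], [−255, −764]].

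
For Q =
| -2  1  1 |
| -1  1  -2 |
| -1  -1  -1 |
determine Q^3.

[[3, 5, 11], [-7, 6, 0], [-9, 1, 4]]

Q^2 = [[2, -2, -5], [3, 2, -1], [4, -1, 2]]
Q^3 = [[3, 5, 11], [-7, 6, 0], [-9, 1, 4]]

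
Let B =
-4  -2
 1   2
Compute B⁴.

B² = [[14, 4], [-2, 2]]
B³ = [[-52, -20], [10, 8]]
B⁴ = [[188, 64], [-32, -4]]

[[188, 64], [-32, -4]]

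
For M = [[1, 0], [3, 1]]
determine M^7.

[[1, 0], [21, 1]]

M = I + N where N = [[0, 0], [3, 0]] is strictly lower-triangular, so N^2 = 0.
(I + N)^7 = I + 7·N = [[1, 0], [21, 1]].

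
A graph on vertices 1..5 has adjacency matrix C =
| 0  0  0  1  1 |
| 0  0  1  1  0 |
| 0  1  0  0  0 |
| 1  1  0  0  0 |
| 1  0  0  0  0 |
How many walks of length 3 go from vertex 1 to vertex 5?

2

The number of length-3 walks from vertex 1 to vertex 5 is entry (1,5) of C³, where C is the adjacency matrix.
C² = [[2, 1, 0, 0, 0], [1, 2, 0, 0, 0], [0, 0, 1, 1, 0], [0, 0, 1, 2, 1], [0, 0, 0, 1, 1]]
C³ = [[0, 0, 1, 3, 2], [0, 0, 2, 3, 1], [1, 2, 0, 0, 0], [3, 3, 0, 0, 0], [2, 1, 0, 0, 0]]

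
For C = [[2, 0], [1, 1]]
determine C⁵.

tr C = 3 and det C = 2, so the characteristic polynomial is λ² − (3)λ + (2) with roots 2 and 1.
Eigenvectors give P = [[-1, 0], [-1, 1]] with P⁻¹ = [[-1, 0], [-1, 1]], and C = P·diag(2, 1)·P⁻¹.
Then C⁵ = P·diag(32, 1)·P⁻¹ = [[-32, 0], [-32, 1]] · [[-1, 0], [-1, 1]] = [[32, 0], [31, 1]].

[[32, 0], [31, 1]]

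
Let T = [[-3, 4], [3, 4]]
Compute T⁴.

T² = [[21, 4], [3, 28]]
T³ = [[-51, 100], [75, 124]]
T⁴ = [[453, 196], [147, 796]]

[[453, 196], [147, 796]]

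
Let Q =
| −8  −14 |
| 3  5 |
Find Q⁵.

tr Q = −3 and det Q = 2, so the characteristic polynomial is λ² − (−3)λ + (2) with roots −1 and −2.
Eigenvectors give P = [[2, −7], [−1, 3]] with P⁻¹ = [[−3, −7], [−1, −2]], and Q = P·diag(−1, −2)·P⁻¹.
Then Q⁵ = P·diag(−1, −32)·P⁻¹ = [[−2, 224], [1, −96]] · [[−3, −7], [−1, −2]] = [[−218, −434], [93, 185]].

[[−218, −434], [93, 185]]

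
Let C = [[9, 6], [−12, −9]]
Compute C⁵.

[[729, 486], [−972, −729]]

tr C = 0 and det C = −9, so the characteristic polynomial is λ² − (0)λ + (−9) with roots −3 and 3.
Eigenvectors give P = [[−1, −1], [2, 1]] with P⁻¹ = [[1, 1], [−2, −1]], and C = P·diag(−3, 3)·P⁻¹.
Then C⁵ = P·diag(−243, 243)·P⁻¹ = [[243, −243], [−486, 243]] · [[1, 1], [−2, −1]] = [[729, 486], [−972, −729]].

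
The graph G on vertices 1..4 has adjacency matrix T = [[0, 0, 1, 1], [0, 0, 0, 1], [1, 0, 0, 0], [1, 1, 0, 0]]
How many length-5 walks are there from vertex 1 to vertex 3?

The number of length-5 walks from vertex 1 to vertex 3 is entry (1,3) of T⁵, where T is the adjacency matrix.
T² = [[2, 1, 0, 0], [1, 1, 0, 0], [0, 0, 1, 1], [0, 0, 1, 2]]
T³ = [[0, 0, 2, 3], [0, 0, 1, 2], [2, 1, 0, 0], [3, 2, 0, 0]]
T⁴ = [[5, 3, 0, 0], [3, 2, 0, 0], [0, 0, 2, 3], [0, 0, 3, 5]]
T⁵ = [[0, 0, 5, 8], [0, 0, 3, 5], [5, 3, 0, 0], [8, 5, 0, 0]]

5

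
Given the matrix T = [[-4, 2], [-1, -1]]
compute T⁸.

tr T = -5 and det T = 6, so the characteristic polynomial is λ² − (-5)λ + (6) with roots -3 and -2.
Eigenvectors give P = [[2, -1], [1, -1]] with P⁻¹ = [[1, -1], [1, -2]], and T = P·diag(-3, -2)·P⁻¹.
Then T⁸ = P·diag(6561, 256)·P⁻¹ = [[13122, -256], [6561, -256]] · [[1, -1], [1, -2]] = [[12866, -12610], [6305, -6049]].

[[12866, -12610], [6305, -6049]]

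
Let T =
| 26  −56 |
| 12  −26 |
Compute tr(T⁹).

0

tr T = 0 and det T = −4, so the characteristic polynomial is λ² − (0)λ + (−4) with roots 2 and −2.
Eigenvectors give P = [[7, 2], [3, 1]] with P⁻¹ = [[1, −2], [−3, 7]], and T = P·diag(2, −2)·P⁻¹.
Then T⁹ = P·diag(512, −512)·P⁻¹ = [[3584, −1024], [1536, −512]] · [[1, −2], [−3, 7]] = [[6656, −14336], [3072, −6656]].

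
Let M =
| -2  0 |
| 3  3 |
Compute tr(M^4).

M^2 = [[4, 0], [3, 9]]
M^3 = [[-8, 0], [21, 27]]
M^4 = [[16, 0], [39, 81]]

97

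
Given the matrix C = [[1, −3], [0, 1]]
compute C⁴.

C = I + N where N = [[0, −3], [0, 0]] is strictly upper-triangular, so N² = 0.
(I + N)⁴ = I + 4·N = [[1, −12], [0, 1]].

[[1, −12], [0, 1]]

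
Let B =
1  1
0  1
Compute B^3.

[[1, 3], [0, 1]]

B = I + N where N = [[0, 1], [0, 0]] is strictly upper-triangular, so N^2 = 0.
(I + N)^3 = I + 3·N = [[1, 3], [0, 1]].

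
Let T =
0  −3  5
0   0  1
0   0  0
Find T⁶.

T is strictly triangular, hence nilpotent: T³ = 0, so T⁶ = 0.

[[0, 0, 0], [0, 0, 0], [0, 0, 0]]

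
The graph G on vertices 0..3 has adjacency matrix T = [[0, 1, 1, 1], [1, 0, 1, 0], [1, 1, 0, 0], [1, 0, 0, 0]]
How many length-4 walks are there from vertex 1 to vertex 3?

4

The number of length-4 walks from vertex 1 to vertex 3 is entry (1,3) of T⁴, where T is the adjacency matrix.
T² = [[3, 1, 1, 0], [1, 2, 1, 1], [1, 1, 2, 1], [0, 1, 1, 1]]
T³ = [[2, 4, 4, 3], [4, 2, 3, 1], [4, 3, 2, 1], [3, 1, 1, 0]]
T⁴ = [[11, 6, 6, 2], [6, 7, 6, 4], [6, 6, 7, 4], [2, 4, 4, 3]]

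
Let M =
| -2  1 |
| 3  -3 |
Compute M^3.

[[-29, 22], [66, -51]]

M^2 = [[7, -5], [-15, 12]]
M^3 = [[-29, 22], [66, -51]]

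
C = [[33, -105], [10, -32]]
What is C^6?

[[4719, -13965], [1330, -3926]]

tr C = 1 and det C = -6, so the characteristic polynomial is λ² − (1)λ + (-6) with roots 3 and -2.
Eigenvectors give P = [[7, 3], [2, 1]] with P⁻¹ = [[1, -3], [-2, 7]], and C = P·diag(3, -2)·P⁻¹.
Then C^6 = P·diag(729, 64)·P⁻¹ = [[5103, 192], [1458, 64]] · [[1, -3], [-2, 7]] = [[4719, -13965], [1330, -3926]].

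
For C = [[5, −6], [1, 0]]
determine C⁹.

[[58025, −115026], [19171, −37830]]

tr C = 5 and det C = 6, so the characteristic polynomial is λ² − (5)λ + (6) with roots 3 and 2.
Eigenvectors give P = [[3, 2], [1, 1]] with P⁻¹ = [[1, −2], [−1, 3]], and C = P·diag(3, 2)·P⁻¹.
Then C⁹ = P·diag(19683, 512)·P⁻¹ = [[59049, 1024], [19683, 512]] · [[1, −2], [−1, 3]] = [[58025, −115026], [19171, −37830]].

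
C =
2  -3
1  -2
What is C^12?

[[1, 0], [0, 1]]

C² = I (check: tr C = 0 and det C = -1), so C^12 = I since 12 is even.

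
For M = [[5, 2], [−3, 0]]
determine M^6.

tr M = 5 and det M = 6, so the characteristic polynomial is λ² − (5)λ + (6) with roots 3 and 2.
Eigenvectors give P = [[−1, −2], [1, 3]] with P⁻¹ = [[−3, −2], [1, 1]], and M = P·diag(3, 2)·P⁻¹.
Then M^6 = P·diag(729, 64)·P⁻¹ = [[−729, −128], [729, 192]] · [[−3, −2], [1, 1]] = [[2059, 1330], [−1995, −1266]].

[[2059, 1330], [−1995, −1266]]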